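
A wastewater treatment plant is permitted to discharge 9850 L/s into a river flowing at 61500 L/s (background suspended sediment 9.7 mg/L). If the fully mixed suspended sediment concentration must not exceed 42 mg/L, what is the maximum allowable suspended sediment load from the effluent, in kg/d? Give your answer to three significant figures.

Mass balance at the limit: 61500·9.700 + 9850·Cₑ = 71350·42 → Cₑ = 243.7 mg/L.
9850 L/s = 9.850 m³/s. Load = 9.850 m³/s × 243.7 g/m³ × 86 400 s/d = 207400 kg/d.

207000 kg/d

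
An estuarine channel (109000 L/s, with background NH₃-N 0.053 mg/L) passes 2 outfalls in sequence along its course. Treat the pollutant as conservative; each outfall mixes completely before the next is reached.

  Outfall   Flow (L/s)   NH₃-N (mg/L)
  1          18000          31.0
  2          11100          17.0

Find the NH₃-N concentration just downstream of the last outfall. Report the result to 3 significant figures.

5.45 mg/L

Outfall 1: combined Q = 127000 L/s; C = (109000·0.05300 + 18000·31.00)/127000 = 4.439 mg/L.
Outfall 2: combined Q = 138100 L/s; C = (127000·4.439 + 11100·17.00)/138100 = 5.449 mg/L.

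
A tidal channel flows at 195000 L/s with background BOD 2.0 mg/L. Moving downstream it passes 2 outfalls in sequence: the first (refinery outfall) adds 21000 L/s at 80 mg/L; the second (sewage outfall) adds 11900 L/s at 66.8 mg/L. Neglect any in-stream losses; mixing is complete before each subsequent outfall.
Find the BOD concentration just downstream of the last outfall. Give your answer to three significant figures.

Below outfall 1: Q → 216000 L/s, C = (195000·2.000 + 21000·80.00)/216000 = 9.583 mg/L.
Below outfall 2: Q → 227900 L/s, C = (216000·9.583 + 11900·66.80)/227900 = 12.57 mg/L.

12.6 mg/L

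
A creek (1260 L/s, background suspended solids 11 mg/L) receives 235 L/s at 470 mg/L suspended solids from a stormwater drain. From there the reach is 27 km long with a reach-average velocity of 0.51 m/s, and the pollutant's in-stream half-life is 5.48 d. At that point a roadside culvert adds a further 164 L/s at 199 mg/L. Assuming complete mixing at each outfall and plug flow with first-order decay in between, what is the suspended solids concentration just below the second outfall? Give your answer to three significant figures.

89.0 mg/L

After mixing, C = (1260·11.00 + 235.0·470.0) / 1495 = 124300/1495 = 83.15 mg/L; combined flow 1495 L/s.
Travel time t = 27·1000 / 0.51 = 52940 s = 14.71 h.
Half-life 5.48 d → k = ln 2 / 5.48 = 0.1265 d⁻¹.
After decay, C = 83.15 × e^(−kt) = 83.15 × 0.9254 = 76.95 mg/L.
Second outfall: C = (1495·76.95 + 164.0·199.0)/1659 = 89.01 mg/L.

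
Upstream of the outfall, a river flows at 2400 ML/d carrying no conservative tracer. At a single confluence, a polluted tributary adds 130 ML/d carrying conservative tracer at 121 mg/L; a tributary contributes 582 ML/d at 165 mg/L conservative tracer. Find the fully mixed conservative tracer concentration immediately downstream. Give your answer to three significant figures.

Flow-weighted average: C = (2400·0 + 130.0·121.0 + 582.0·165.0) / 3112 = 111800/3112 = 35.91 mg/L.

35.9 mg/L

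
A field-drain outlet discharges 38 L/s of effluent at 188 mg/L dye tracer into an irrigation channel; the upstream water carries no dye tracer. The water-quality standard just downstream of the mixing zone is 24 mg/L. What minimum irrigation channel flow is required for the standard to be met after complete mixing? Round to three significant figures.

260 L/s

Set C_mix = 24: (Q·0 + 38.00·188.0) / (Q + 38.00) = 24
→ Q = 38.00·(188.0 − 24)/(24 − 0) = 259.7 L/s.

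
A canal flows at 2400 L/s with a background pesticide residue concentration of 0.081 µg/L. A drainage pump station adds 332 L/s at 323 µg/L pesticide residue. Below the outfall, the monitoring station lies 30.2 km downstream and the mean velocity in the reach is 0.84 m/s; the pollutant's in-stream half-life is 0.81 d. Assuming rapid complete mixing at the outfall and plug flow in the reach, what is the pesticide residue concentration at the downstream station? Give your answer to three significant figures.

27.5 µg/L

Flow-weighted average: C = (2400·0.08100 + 332.0·323.0) / 2732 = 107400/2732 = 39.32 µg/L.
Travel time t = 30.2·1000 / 0.84 = 35950 s = 9.987 h.
Half-life 0.81 d → k = ln 2 / 0.81 = 0.8557 d⁻¹.
After decay, C = 39.32 × e^(−kt) = 39.32 × 0.7004 = 27.54 µg/L.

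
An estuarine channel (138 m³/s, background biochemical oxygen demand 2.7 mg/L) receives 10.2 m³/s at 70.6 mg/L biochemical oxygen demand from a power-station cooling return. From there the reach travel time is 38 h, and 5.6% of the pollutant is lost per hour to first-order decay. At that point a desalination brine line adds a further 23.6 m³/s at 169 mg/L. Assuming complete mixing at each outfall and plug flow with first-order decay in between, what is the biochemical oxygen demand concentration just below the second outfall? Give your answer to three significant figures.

After mixing, C = (138.0·2.700 + 10.20·70.60) / 148.2 = 1093/148.2 = 7.373 mg/L; combined flow 148.2 m³/s.
5.6%/h lost → k = −ln(1 − 0.056) = 0.05763 h⁻¹.
Decay over the reach: 7.373·exp(−kt) = 7.373·0.1119 = 0.8253 mg/L.
Second outfall: C = (148.2·0.8253 + 23.60·169.0)/171.8 = 23.93 mg/L.

23.9 mg/L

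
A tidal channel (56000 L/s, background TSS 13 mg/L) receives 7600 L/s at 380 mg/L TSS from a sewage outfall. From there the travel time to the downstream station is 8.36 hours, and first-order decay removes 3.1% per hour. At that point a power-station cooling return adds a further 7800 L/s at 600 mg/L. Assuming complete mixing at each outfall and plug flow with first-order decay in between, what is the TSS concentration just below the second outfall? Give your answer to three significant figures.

Conservation of mass: C = (56000·13.00 + 7600·380.0) / 63600 = 3616000/63600 = 56.86 mg/L; combined flow 63600 L/s.
3.1%/h lost → k = −ln(1 − 0.031) = 0.03149 h⁻¹.
After decay, C = 56.86 × e^(−kt) = 56.86 × 0.7685 = 43.70 mg/L.
At the second outfall, C = (63600·43.70 + 7800·600.0) / (63600 + 7800) = 104.5 mg/L.

104 mg/L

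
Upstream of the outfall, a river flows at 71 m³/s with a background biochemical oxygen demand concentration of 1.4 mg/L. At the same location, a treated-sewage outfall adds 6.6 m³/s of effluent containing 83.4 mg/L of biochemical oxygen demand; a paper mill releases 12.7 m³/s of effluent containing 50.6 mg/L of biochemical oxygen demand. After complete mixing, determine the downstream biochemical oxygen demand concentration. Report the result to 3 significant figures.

Mixed concentration C = ΣQC/ΣQ = (71.00·1.400 + 6.600·83.40 + 12.70·50.60) / 90.30 = 1292/90.30 = 14.31 mg/L.

14.3 mg/L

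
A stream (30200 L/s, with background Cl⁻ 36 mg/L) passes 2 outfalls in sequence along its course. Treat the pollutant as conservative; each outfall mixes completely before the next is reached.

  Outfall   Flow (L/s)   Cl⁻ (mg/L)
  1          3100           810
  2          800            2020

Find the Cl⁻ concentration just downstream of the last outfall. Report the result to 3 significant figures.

153 mg/L

After outfall 1: Q = 30200 + 3100 = 33300 L/s; C = (30200·36.00 + 3100·810.0)/33300 = 108.1 mg/L.
After outfall 2: Q = 33300 + 800.0 = 34100 L/s; C = (33300·108.1 + 800.0·2020)/34100 = 152.9 mg/L.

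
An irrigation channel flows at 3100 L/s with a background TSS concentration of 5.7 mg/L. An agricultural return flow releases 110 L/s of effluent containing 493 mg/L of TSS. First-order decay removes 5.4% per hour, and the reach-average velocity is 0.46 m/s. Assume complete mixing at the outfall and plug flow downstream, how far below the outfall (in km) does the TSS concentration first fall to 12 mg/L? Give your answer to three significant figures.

18.6 km

Conservation of mass: C = (3100·5.700 + 110.0·493.0) / 3210 = 71900/3210 = 22.40 mg/L.
5.4%/h lost → k = −ln(1 − 0.054) = 0.05551 h⁻¹.
Set 22.40·exp(−k·t) = 12 → t = ln(22.40/12)/k = 40470 s = 11.24 h.
Distance = v·t = 0.46·40470 = 18620 m = 18.62 km.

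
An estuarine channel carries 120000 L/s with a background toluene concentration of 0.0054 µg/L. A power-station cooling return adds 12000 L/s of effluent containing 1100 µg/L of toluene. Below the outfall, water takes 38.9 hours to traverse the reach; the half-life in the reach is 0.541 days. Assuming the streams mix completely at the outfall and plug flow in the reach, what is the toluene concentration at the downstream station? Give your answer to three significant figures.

Flow-weighted average: C = (120000·0.005400 + 12000·1100) / 132000 = 13200000/132000 = 100.0 µg/L.
Half-life 0.541 d → k = ln 2 / 0.541 = 1.281 d⁻¹.
First-order decay: C = 100.0·exp(−k·t) = 100.0·0.1253 = 12.54 µg/L.

12.5 µg/L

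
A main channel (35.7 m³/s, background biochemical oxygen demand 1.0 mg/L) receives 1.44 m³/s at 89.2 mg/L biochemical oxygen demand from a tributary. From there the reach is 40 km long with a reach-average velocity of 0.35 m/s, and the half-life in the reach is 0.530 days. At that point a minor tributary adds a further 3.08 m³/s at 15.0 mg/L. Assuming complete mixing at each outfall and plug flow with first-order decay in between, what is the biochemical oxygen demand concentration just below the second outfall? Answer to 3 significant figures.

Mixed concentration C = ΣQC/ΣQ = (35.70·1.000 + 1.440·89.20) / 37.14 = 164.1/37.14 = 4.420 mg/L; combined flow 37.14 m³/s.
Travel time t = 40·1000 / 0.35 = 114300 s = 31.75 h.
Half-life 0.530 d → k = ln 2 / 0.530 = 1.308 d⁻¹.
After decay, C = 4.420 × e^(−kt) = 4.420 × 0.1773 = 0.7836 mg/L.
At the second outfall, C = (37.14·0.7836 + 3.080·15.00) / (37.14 + 3.080) = 1.872 mg/L.

1.87 mg/L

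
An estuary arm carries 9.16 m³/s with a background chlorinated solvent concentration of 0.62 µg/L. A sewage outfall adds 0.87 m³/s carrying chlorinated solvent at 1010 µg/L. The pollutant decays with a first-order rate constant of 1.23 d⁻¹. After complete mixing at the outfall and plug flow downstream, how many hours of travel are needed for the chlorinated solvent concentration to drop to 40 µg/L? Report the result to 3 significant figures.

15.4 h

Flow-weighted average: C = (9.160·0.6200 + 0.8700·1010) / 10.03 = 884.4/10.03 = 88.17 µg/L.
88.17·exp(−k·t) = 40 → t = ln(88.17/40)/k = 55520 s = 15.42 h.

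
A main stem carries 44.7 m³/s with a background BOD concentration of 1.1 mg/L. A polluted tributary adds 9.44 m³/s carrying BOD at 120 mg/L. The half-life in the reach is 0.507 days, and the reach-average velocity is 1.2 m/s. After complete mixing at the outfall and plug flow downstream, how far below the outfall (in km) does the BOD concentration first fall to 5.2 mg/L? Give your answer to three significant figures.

109 km

Flow-weighted average: C = (44.70·1.100 + 9.440·120.0) / 54.14 = 1182/54.14 = 21.83 mg/L.
Half-life 0.507 d → k = ln 2 / 0.507 = 1.367 d⁻¹.
Set 21.83·exp(−k·t) = 5.2 → t = ln(21.83/5.2)/k = 90670 s = 25.19 h.
Distance = v·t = 1.2·90670 = 108800 m = 108.8 km.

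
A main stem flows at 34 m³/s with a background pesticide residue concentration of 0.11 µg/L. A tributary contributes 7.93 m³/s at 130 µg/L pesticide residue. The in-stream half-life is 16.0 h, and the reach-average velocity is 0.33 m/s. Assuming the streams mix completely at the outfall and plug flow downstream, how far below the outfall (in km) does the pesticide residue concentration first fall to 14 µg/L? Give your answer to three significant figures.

Mixed concentration C = ΣQC/ΣQ = (34.00·0.1100 + 7.930·130.0) / 41.93 = 1035/41.93 = 24.68 µg/L.
Half-life 16.0 h → k = ln 2 / 16.0 = 0.04332 h⁻¹ = 1.040 d⁻¹.
Set 24.68·exp(−k·t) = 14 → t = ln(24.68/14)/k = 47100 s = 13.08 h.
Distance = v·t = 0.33·47100 = 15540 m = 15.54 km.

15.5 km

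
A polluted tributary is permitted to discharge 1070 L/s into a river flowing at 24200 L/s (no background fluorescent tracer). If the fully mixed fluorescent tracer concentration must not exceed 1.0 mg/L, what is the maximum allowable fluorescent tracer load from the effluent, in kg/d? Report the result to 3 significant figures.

Mass balance at the limit: 24200·0 + 1070·Cₑ = 25270·1.0 → Cₑ = 23.62 mg/L.
1070 L/s = 1.070 m³/s. Load = 1.070 m³/s × 23.62 g/m³ × 86 400 s/d = 2183 kg/d.

2180 kg/d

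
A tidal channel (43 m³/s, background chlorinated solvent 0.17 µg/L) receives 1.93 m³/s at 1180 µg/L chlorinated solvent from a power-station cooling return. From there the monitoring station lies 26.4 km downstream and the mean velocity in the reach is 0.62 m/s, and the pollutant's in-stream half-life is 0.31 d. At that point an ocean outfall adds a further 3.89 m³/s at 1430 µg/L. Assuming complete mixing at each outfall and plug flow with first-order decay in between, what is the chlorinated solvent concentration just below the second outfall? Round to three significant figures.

129 µg/L

After mixing, C = (43.00·0.1700 + 1.930·1180) / 44.93 = 2285/44.93 = 50.85 µg/L; combined flow 44.93 m³/s.
Travel time t = 26.4·1000 / 0.62 = 42580 s = 11.83 h.
Half-life 0.31 d → k = ln 2 / 0.31 = 2.236 d⁻¹.
Applying C = C₀e^(−kt): 50.85 × 0.3322 = 16.89 µg/L.
Second outfall: C = (44.93·16.89 + 3.890·1430)/48.82 = 129.5 µg/L.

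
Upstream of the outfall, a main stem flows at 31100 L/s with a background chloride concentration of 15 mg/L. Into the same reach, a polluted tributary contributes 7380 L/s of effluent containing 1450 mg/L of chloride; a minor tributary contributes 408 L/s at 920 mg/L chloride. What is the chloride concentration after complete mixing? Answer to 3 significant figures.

297 mg/L

After mixing, C = (31100·15.00 + 7380·1450 + 408.0·920.0) / 38890 = 11540000/38890 = 296.8 mg/L.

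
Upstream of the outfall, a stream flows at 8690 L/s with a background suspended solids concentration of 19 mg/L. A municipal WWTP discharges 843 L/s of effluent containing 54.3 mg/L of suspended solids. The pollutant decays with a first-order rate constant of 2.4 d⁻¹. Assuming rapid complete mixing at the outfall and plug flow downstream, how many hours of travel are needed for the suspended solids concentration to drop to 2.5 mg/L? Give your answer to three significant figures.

After mixing, C = (8690·19.00 + 843.0·54.30) / 9533 = 210900/9533 = 22.12 mg/L.
22.12·exp(−k·t) = 2.5 → t = ln(22.12/2.5)/k = 78490 s = 21.80 h.

21.8 h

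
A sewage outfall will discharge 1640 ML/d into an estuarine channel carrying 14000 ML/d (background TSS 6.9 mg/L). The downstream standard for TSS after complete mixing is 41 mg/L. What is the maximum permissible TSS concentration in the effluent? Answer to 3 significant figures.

332 mg/L

At the limit, (Qr·Cr + Qe·Cₑ)/(Qr + Qe) = 41:
Cₑ = (15640·41 − 14000·6.900) / 1640 = 332.1 mg/L.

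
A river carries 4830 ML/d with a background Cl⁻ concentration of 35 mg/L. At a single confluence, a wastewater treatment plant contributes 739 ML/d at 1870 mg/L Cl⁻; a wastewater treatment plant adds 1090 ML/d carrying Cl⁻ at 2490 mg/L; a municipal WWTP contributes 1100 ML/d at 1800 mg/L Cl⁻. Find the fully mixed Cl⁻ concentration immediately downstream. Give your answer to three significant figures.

Mass balance: C = (4830·35.00 + 739.0·1870 + 1090·2490 + 1100·1800) / 7759 = 6245000/7759 = 804.9 mg/L.

805 mg/L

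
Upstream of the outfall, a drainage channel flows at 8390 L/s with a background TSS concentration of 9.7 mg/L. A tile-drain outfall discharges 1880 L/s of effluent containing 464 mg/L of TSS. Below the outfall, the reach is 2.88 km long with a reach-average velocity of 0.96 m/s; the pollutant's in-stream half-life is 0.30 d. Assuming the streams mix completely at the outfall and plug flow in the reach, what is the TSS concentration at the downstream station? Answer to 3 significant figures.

After mixing, C = (8390·9.700 + 1880·464.0) / 10270 = 953700/10270 = 92.86 mg/L.
Travel time t = 2.88·1000 / 0.96 = 3000 s = 0.8333 h.
Half-life 0.30 d → k = ln 2 / 0.30 = 2.310 d⁻¹.
First-order decay: C = 92.86·exp(−k·t) = 92.86·0.9229 = 85.70 mg/L.

85.7 mg/L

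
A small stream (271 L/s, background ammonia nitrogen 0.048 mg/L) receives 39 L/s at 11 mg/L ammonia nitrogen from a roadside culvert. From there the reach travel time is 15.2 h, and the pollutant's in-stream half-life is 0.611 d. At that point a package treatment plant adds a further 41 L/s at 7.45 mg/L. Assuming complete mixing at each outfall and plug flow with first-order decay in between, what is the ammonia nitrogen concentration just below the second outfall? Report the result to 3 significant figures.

After mixing, C = (271.0·0.04800 + 39.00·11.00) / 310.0 = 442.0/310.0 = 1.426 mg/L; combined flow 310.0 L/s.
Half-life 0.611 d → k = ln 2 / 0.611 = 1.134 d⁻¹.
First-order decay: C = 1.426·exp(−k·t) = 1.426·0.4875 = 0.6951 mg/L.
Second outfall: C = (310.0·0.6951 + 41.00·7.450)/351.0 = 1.484 mg/L.

1.48 mg/L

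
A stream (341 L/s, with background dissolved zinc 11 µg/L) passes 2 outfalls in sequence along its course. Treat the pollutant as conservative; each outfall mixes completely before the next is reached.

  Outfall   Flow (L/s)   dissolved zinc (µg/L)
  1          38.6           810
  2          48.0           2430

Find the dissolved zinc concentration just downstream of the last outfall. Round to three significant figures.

355 µg/L

After outfall 1: Q = 341.0 + 38.60 = 379.6 L/s; C = (341.0·11.00 + 38.60·810.0)/379.6 = 92.25 µg/L.
After outfall 2: Q = 379.6 + 48.00 = 427.6 L/s; C = (379.6·92.25 + 48.00·2430)/427.6 = 354.7 µg/L.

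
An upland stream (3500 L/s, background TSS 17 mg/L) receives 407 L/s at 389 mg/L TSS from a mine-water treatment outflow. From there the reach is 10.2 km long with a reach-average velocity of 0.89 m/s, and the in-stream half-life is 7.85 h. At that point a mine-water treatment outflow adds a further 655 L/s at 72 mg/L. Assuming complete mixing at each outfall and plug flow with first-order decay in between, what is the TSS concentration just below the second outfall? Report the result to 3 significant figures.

Flow-weighted average: C = (3500·17.00 + 407.0·389.0) / 3907 = 217800/3907 = 55.75 mg/L; combined flow 3907 L/s.
Travel time t = 10.2·1000 / 0.89 = 11460 s = 3.184 h.
Half-life 7.85 h → k = ln 2 / 7.85 = 0.08830 h⁻¹ = 2.119 d⁻¹.
Applying C = C₀e^(−kt): 55.75 × 0.7550 = 42.09 mg/L.
At the second outfall, C = (3907·42.09 + 655.0·72.00) / (3907 + 655.0) = 46.38 mg/L.

46.4 mg/L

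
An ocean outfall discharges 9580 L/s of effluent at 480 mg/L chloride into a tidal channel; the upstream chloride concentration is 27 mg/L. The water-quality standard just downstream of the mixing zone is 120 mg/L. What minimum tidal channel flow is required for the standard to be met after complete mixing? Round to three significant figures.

Set C_mix = 120: (Q·27.00 + 9580·480.0) / (Q + 9580) = 120
→ Q = 9580·(480.0 − 120)/(120 − 27.00) = 37080 L/s.

37100 L/s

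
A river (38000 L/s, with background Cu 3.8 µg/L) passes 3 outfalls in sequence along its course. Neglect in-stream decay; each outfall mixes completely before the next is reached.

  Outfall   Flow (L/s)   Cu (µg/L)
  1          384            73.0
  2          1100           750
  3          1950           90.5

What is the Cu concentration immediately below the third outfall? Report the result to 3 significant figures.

Outfall 1: combined Q = 38380 L/s; C = (38000·3.800 + 384.0·73.00)/38380 = 4.492 µg/L.
Outfall 2: combined Q = 39480 L/s; C = (38380·4.492 + 1100·750.0)/39480 = 25.26 µg/L.
Outfall 3: combined Q = 41430 L/s; C = (39480·25.26 + 1950·90.50)/41430 = 28.33 µg/L.

28.3 µg/L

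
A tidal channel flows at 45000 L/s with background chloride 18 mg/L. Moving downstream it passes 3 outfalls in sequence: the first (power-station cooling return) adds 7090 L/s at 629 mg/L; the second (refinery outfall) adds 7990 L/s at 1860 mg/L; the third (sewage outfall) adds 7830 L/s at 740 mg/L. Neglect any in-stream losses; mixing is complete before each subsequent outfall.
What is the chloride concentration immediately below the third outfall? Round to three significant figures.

382 mg/L

After outfall 1: Q = 45000 + 7090 = 52090 L/s; C = (45000·18.00 + 7090·629.0)/52090 = 101.2 mg/L.
After outfall 2: Q = 52090 + 7990 = 60080 L/s; C = (52090·101.2 + 7990·1860)/60080 = 335.1 mg/L.
After outfall 3: Q = 60080 + 7830 = 67910 L/s; C = (60080·335.1 + 7830·740.0)/67910 = 381.8 mg/L.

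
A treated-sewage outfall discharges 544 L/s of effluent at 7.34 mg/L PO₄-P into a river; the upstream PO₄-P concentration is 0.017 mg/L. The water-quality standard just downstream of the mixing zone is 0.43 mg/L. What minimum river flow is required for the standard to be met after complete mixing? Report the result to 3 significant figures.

9100 L/s

Set C_mix = 0.43: (Q·0.01700 + 544.0·7.340) / (Q + 544.0) = 0.43
→ Q = 544.0·(7.340 − 0.43)/(0.43 − 0.01700) = 9102 L/s.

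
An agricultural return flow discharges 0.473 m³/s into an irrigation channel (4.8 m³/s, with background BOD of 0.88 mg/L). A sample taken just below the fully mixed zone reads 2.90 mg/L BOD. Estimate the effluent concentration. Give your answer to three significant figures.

Mass balance: 4.800·0.8800 + 0.4730·Cₑ = 5.273·2.900
→ Cₑ = (5.273·2.900 − 4.800·0.8800) / 0.4730 = 23.40 mg/L.

23.4 mg/L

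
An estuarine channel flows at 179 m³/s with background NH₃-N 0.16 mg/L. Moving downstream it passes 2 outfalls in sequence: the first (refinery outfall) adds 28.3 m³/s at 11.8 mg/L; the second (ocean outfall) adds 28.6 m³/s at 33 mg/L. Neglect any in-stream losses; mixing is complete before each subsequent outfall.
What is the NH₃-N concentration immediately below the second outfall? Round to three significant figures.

5.54 mg/L

Outfall 1: combined Q = 207.3 m³/s; C = (179.0·0.1600 + 28.30·11.80)/207.3 = 1.749 mg/L.
Outfall 2: combined Q = 235.9 m³/s; C = (207.3·1.749 + 28.60·33.00)/235.9 = 5.538 mg/L.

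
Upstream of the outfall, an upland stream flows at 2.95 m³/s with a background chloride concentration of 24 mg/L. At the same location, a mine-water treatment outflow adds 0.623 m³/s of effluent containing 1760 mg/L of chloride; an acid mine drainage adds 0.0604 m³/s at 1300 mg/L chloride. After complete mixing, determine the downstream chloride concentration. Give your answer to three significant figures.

343 mg/L

Flow-weighted average: C = (2.950·24.00 + 0.6230·1760 + 0.06040·1300) / 3.633 = 1246/3.633 = 342.9 mg/L.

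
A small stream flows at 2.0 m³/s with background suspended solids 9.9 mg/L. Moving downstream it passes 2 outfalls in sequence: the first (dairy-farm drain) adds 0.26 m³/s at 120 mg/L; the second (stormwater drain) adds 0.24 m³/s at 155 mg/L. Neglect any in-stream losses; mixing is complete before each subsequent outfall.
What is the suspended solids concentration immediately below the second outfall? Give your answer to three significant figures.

35.3 mg/L

Below outfall 1: Q → 2.260 m³/s, C = (2.000·9.900 + 0.2600·120.0)/2.260 = 22.57 mg/L.
Below outfall 2: Q → 2.500 m³/s, C = (2.260·22.57 + 0.2400·155.0)/2.500 = 35.28 mg/L.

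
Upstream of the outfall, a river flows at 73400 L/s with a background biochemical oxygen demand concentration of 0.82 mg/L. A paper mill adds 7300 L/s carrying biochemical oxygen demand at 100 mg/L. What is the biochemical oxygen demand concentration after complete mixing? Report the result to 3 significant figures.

9.79 mg/L

Flow-weighted average: C = (73400·0.8200 + 7300·100.0) / 80700 = 790200/80700 = 9.792 mg/L.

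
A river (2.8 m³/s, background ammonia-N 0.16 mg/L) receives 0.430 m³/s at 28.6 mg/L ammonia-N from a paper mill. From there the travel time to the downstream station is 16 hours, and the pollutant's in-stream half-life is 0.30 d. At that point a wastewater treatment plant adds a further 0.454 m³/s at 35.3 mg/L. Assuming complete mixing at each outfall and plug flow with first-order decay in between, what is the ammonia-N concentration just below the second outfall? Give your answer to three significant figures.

5.09 mg/L

Flow-weighted average: C = (2.800·0.1600 + 0.4300·28.60) / 3.230 = 12.75/3.230 = 3.946 mg/L; combined flow 3.230 m³/s.
Half-life 0.30 d → k = ln 2 / 0.30 = 2.310 d⁻¹.
After decay, C = 3.946 × e^(−kt) = 3.946 × 0.2143 = 0.8457 mg/L.
Second outfall: C = (3.230·0.8457 + 0.4540·35.30)/3.684 = 5.092 mg/L.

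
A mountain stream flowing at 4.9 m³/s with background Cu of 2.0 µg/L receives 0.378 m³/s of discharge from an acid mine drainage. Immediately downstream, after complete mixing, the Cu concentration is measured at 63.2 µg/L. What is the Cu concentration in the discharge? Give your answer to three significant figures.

Mass balance: 4.900·2.000 + 0.3780·Cₑ = 5.278·63.20
→ Cₑ = (5.278·63.20 − 4.900·2.000) / 0.3780 = 856.5 µg/L.

857 µg/L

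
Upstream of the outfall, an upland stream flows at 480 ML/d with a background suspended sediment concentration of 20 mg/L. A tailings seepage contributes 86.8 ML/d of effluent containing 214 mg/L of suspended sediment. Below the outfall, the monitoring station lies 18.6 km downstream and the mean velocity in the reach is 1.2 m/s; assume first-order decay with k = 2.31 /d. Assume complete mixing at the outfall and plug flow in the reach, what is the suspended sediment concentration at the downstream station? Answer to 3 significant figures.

Flow-weighted average: C = (480.0·20.00 + 86.80·214.0) / 566.8 = 28180/566.8 = 49.71 mg/L.
Travel time t = 18.6·1000 / 1.2 = 15500 s = 4.306 h.
First-order decay: C = 49.71·exp(−k·t) = 49.71·0.6607 = 32.84 mg/L.

32.8 mg/L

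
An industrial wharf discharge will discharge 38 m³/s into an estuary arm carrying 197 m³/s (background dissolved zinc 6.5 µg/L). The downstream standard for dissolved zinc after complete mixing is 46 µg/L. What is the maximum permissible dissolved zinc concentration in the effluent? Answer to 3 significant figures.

251 µg/L

At the limit, (Qr·Cr + Qe·Cₑ)/(Qr + Qe) = 46:
Cₑ = (235.0·46 − 197.0·6.500) / 38.00 = 250.8 µg/L.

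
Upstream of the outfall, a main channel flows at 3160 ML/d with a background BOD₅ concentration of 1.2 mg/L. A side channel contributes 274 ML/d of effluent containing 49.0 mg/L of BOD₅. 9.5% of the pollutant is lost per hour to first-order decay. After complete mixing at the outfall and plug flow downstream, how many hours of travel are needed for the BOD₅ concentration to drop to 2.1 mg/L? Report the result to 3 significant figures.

Flow-weighted average: C = (3160·1.200 + 274.0·49.00) / 3434 = 17220/3434 = 5.014 mg/L.
9.5%/h lost → k = −ln(1 − 0.095) = 0.09982 h⁻¹.
5.014·exp(−k·t) = 2.1 → t = ln(5.014/2.1)/k = 31390 s = 8.719 h.

8.72 h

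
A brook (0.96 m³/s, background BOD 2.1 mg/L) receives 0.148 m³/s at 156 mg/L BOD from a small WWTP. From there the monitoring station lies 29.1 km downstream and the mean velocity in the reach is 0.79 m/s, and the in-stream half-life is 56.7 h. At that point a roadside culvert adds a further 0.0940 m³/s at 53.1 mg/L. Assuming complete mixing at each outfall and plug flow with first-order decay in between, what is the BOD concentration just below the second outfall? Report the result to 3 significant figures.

22.6 mg/L

Mixed concentration C = ΣQC/ΣQ = (0.9600·2.100 + 0.1480·156.0) / 1.108 = 25.10/1.108 = 22.66 mg/L; combined flow 1.108 m³/s.
Travel time t = 29.1·1000 / 0.79 = 36840 s = 10.23 h.
Half-life 56.7 h → k = ln 2 / 56.7 = 0.01222 h⁻¹ = 0.2934 d⁻¹.
Applying C = C₀e^(−kt): 22.66 × 0.8824 = 19.99 mg/L.
At the second outfall, C = (1.108·19.99 + 0.09400·53.10) / (1.108 + 0.09400) = 22.58 mg/L.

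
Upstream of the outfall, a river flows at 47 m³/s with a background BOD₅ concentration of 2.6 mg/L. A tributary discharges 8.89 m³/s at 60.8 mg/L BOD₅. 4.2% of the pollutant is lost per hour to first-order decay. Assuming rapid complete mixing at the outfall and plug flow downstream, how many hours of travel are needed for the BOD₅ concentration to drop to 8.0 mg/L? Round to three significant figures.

9.17 h

After mixing, C = (47.00·2.600 + 8.890·60.80) / 55.89 = 662.7/55.89 = 11.86 mg/L.
4.2%/h lost → k = −ln(1 − 0.042) = 0.04291 h⁻¹.
11.86·exp(−k·t) = 8.0 → t = ln(11.86/8.0)/k = 33020 s = 9.171 h.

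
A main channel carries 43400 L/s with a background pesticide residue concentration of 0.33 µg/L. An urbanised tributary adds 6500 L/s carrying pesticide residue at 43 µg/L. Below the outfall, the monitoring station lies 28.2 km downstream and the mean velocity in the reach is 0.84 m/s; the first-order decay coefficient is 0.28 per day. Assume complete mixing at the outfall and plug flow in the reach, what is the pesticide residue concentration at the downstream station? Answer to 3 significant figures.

5.28 µg/L

Flow-weighted average: C = (43400·0.3300 + 6500·43.00) / 49900 = 293800/49900 = 5.888 µg/L.
Travel time t = 28.2·1000 / 0.84 = 33570 s = 9.325 h.
After decay, C = 5.888 × e^(−kt) = 5.888 × 0.8969 = 5.281 µg/L.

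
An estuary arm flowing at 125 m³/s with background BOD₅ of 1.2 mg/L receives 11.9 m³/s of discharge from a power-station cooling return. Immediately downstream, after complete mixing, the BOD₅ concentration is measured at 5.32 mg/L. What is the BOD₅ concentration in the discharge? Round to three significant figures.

Mass balance: 125.0·1.200 + 11.90·Cₑ = 136.9·5.320
→ Cₑ = (136.9·5.320 − 125.0·1.200) / 11.90 = 48.60 mg/L.

48.6 mg/L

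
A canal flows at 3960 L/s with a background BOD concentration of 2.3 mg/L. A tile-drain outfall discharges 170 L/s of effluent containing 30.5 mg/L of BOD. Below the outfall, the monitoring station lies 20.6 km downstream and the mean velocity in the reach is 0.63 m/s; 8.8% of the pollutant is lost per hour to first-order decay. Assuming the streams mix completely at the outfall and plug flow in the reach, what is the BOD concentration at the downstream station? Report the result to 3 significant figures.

1.50 mg/L

After mixing, C = (3960·2.300 + 170.0·30.50) / 4130 = 14290/4130 = 3.461 mg/L.
Travel time t = 20.6·1000 / 0.63 = 32700 s = 9.083 h.
8.8%/h lost → k = −ln(1 − 0.088) = 0.09212 h⁻¹.
Applying C = C₀e^(−kt): 3.461 × 0.4331 = 1.499 mg/L.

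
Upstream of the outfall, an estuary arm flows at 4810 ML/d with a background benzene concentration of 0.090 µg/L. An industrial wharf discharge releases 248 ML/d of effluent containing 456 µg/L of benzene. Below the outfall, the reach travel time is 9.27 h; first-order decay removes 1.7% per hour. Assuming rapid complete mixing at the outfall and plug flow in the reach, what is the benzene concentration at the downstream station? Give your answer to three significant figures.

Mass balance: C = (4810·0.09000 + 248.0·456.0) / 5058 = 113500/5058 = 22.44 µg/L.
1.7%/h lost → k = −ln(1 − 0.017) = 0.01715 h⁻¹.
First-order decay: C = 22.44·exp(−k·t) = 22.44·0.8530 = 19.15 µg/L.

19.1 µg/L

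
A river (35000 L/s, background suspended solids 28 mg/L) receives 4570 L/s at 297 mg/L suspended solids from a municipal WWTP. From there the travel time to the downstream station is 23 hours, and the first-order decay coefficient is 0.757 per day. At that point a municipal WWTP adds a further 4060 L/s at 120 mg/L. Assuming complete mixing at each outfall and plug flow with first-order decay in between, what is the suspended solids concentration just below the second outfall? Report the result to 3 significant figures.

37.1 mg/L

After mixing, C = (35000·28.00 + 4570·297.0) / 39570 = 2337000/39570 = 59.07 mg/L; combined flow 39570 L/s.
Applying C = C₀e^(−kt): 59.07 × 0.4841 = 28.59 mg/L.
Second outfall: C = (39570·28.59 + 4060·120.0)/43630 = 37.10 mg/L.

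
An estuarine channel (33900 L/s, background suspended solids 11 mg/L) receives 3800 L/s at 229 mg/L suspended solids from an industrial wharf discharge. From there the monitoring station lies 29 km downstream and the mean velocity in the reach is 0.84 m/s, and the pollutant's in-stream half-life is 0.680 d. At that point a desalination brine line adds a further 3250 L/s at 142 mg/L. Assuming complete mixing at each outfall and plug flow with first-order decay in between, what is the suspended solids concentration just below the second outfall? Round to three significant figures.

31.5 mg/L

Flow-weighted average: C = (33900·11.00 + 3800·229.0) / 37700 = 1243000/37700 = 32.97 mg/L; combined flow 37700 L/s.
Travel time t = 29·1000 / 0.84 = 34520 s = 9.590 h.
Half-life 0.680 d → k = ln 2 / 0.680 = 1.019 d⁻¹.
First-order decay: C = 32.97·exp(−k·t) = 32.97·0.6654 = 21.94 mg/L.
Second outfall: C = (37700·21.94 + 3250·142.0)/40950 = 31.47 mg/L.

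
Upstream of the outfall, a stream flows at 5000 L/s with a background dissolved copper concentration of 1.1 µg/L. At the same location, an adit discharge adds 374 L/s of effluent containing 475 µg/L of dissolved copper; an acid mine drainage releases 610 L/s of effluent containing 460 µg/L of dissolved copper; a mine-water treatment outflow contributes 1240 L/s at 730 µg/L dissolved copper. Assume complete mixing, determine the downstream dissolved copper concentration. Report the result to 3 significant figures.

190 µg/L

Mixed concentration C = ΣQC/ΣQ = (5000·1.100 + 374.0·475.0 + 610.0·460.0 + 1240·730.0) / 7224 = 1369000/7224 = 189.5 µg/L.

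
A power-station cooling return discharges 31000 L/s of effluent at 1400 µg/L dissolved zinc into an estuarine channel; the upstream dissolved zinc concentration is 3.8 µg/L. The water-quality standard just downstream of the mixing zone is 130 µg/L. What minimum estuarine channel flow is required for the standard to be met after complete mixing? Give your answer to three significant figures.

Set C_mix = 130: (Q·3.800 + 31000·1400) / (Q + 31000) = 130
→ Q = 31000·(1400 − 130)/(130 − 3.800) = 312000 L/s.

312000 L/s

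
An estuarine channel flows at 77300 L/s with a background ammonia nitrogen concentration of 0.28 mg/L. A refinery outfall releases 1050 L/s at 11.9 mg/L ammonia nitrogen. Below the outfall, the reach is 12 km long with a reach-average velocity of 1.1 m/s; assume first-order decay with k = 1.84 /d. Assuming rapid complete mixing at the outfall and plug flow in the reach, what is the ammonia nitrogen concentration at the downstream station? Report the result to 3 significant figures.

0.345 mg/L

Mixed concentration C = ΣQC/ΣQ = (77300·0.2800 + 1050·11.90) / 78350 = 34140/78350 = 0.4357 mg/L.
Travel time t = 12·1000 / 1.1 = 10910 s = 3.030 h.
First-order decay: C = 0.4357·exp(−k·t) = 0.4357·0.7927 = 0.3454 mg/L.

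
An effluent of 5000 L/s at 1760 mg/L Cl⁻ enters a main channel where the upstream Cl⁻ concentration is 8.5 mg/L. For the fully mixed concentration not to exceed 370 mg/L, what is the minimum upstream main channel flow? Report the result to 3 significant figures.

Set C_mix = 370: (Q·8.500 + 5000·1760) / (Q + 5000) = 370
→ Q = 5000·(1760 − 370)/(370 − 8.500) = 19230 L/s.

19200 L/s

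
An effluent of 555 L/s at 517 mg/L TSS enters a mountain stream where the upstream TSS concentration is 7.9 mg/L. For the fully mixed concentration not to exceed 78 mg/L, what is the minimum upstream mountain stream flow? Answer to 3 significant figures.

Set C_mix = 78: (Q·7.900 + 555.0·517.0) / (Q + 555.0) = 78
→ Q = 555.0·(517.0 − 78)/(78 − 7.900) = 3476 L/s.

3480 L/s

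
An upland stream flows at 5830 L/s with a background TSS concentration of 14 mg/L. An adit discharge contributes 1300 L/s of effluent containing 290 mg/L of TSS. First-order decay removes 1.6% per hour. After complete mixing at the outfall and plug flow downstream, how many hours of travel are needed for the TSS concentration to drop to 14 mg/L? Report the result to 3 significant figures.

Mass balance: C = (5830·14.00 + 1300·290.0) / 7130 = 458600/7130 = 64.32 mg/L.
1.6%/h lost → k = −ln(1 − 0.016) = 0.01613 h⁻¹.
64.32·exp(−k·t) = 14 → t = ln(64.32/14)/k = 340300 s = 94.54 h.

94.5 h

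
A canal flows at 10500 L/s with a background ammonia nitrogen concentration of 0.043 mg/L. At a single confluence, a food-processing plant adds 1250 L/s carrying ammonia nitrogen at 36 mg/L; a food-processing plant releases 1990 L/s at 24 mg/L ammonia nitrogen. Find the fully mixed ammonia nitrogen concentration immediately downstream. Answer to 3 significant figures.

6.78 mg/L

Mixed concentration C = ΣQC/ΣQ = (10500·0.04300 + 1250·36.00 + 1990·24.00) / 13740 = 93210/13740 = 6.784 mg/L.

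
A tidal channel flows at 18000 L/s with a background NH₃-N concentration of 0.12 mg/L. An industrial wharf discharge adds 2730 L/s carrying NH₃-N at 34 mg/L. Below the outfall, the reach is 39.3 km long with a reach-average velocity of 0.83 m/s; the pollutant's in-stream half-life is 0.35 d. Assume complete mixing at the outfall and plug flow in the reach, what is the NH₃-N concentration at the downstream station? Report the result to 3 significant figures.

1.55 mg/L

After mixing, C = (18000·0.1200 + 2730·34.00) / 20730 = 94980/20730 = 4.582 mg/L.
Travel time t = 39.3·1000 / 0.83 = 47350 s = 13.15 h.
Half-life 0.35 d → k = ln 2 / 0.35 = 1.980 d⁻¹.
First-order decay: C = 4.582·exp(−k·t) = 4.582·0.3378 = 1.548 mg/L.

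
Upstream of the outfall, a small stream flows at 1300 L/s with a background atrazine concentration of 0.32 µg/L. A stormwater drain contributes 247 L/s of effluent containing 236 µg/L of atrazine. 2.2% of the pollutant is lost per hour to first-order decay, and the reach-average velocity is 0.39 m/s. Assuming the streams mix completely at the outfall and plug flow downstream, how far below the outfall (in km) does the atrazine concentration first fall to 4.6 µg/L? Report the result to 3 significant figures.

Conservation of mass: C = (1300·0.3200 + 247.0·236.0) / 1547 = 58710/1547 = 37.95 µg/L.
2.2%/h lost → k = −ln(1 − 0.022) = 0.02225 h⁻¹.
Set 37.95·exp(−k·t) = 4.6 → t = ln(37.95/4.6)/k = 341500 s = 94.86 h.
Distance = v·t = 0.39·341500 = 133200 m = 133.2 km.

133 km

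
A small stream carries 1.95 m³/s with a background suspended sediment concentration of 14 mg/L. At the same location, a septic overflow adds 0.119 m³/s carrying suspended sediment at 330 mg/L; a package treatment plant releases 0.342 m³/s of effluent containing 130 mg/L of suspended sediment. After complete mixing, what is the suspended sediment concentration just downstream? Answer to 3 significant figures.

46.1 mg/L

Conservation of mass: C = (1.950·14.00 + 0.1190·330.0 + 0.3420·130.0) / 2.411 = 111.0/2.411 = 46.05 mg/L.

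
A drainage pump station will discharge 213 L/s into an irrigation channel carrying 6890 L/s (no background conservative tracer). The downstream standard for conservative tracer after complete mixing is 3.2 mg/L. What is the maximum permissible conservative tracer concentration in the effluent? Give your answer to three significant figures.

107 mg/L

At the limit, (Qr·Cr + Qe·Cₑ)/(Qr + Qe) = 3.2:
Cₑ = (7103·3.2 − 6890·0) / 213.0 = 106.7 mg/L.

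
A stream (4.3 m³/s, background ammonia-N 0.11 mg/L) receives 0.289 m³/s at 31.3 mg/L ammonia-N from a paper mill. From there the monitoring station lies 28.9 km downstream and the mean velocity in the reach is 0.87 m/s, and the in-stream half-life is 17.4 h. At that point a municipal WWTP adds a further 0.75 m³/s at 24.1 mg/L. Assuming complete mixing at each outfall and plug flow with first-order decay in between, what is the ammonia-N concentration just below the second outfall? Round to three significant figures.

4.62 mg/L

After mixing, C = (4.300·0.1100 + 0.2890·31.30) / 4.589 = 9.519/4.589 = 2.074 mg/L; combined flow 4.589 m³/s.
Travel time t = 28.9·1000 / 0.87 = 33220 s = 9.227 h.
Half-life 17.4 h → k = ln 2 / 17.4 = 0.03984 h⁻¹ = 0.9561 d⁻¹.
Decay over the reach: 2.074·exp(−kt) = 2.074·0.6924 = 1.436 mg/L.
At the second outfall, C = (4.589·1.436 + 0.7500·24.10) / (4.589 + 0.7500) = 4.620 mg/L.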